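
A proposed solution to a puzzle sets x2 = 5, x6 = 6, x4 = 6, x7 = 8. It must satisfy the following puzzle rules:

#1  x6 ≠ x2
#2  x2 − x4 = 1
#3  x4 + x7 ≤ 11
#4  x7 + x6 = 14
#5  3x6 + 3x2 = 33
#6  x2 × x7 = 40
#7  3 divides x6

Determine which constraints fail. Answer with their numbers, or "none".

#1 x6 = 6, x2 = 5; distinct  true
#2 x2 − x4 = 5 − 6 = -1, not 1  false
#3 x4 + x7 = 6 + 8 = 14; 14 > 11, bound 11 not met  false
#4 x7 + x6 = 8 + 6 = 14  true
#5 3x6 + 3x2 = 3(6) + 3(5) = 33  true
#6 x2 × x7 = 5 × 8 = 40  true
#7 6 / 3 = 2, so 3 divides 6  true

Constraints 2, 3 do not hold.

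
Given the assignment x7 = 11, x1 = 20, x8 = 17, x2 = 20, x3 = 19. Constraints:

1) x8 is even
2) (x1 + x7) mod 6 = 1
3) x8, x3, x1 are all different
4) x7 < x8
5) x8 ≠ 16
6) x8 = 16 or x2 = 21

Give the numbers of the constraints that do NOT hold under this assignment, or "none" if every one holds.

Violated: 1, 6.

1) x8 = 17 is odd — violated.
2) x1 + x7 = 31; 31 mod 6 = 1 — satisfied.
3) values 17, 19, 20 are pairwise distinct — satisfied.
4) x7 = 11, x8 = 17; 11 < 17 — satisfied.
5) x8 = 17, and 17 ≠ 16 — satisfied.
6) x8 = 17 ≠ 16 and x2 = 20 ≠ 21; both disjuncts false — violated.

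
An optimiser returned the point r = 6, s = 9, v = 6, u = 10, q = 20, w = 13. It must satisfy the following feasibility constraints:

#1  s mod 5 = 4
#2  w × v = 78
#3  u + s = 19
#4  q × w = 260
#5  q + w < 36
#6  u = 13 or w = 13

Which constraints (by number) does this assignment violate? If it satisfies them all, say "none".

All constraints are satisfied.

#1 9 mod 5 = 4 — holds.
#2 w × v = 13 × 6 = 78 — holds.
#3 u + s = 10 + 9 = 19 — holds.
#4 q × w = 20 × 13 = 260 — holds.
#5 q + w = 20 + 13 = 33; 33 < 36 — holds.
#6 u = 10 ≠ 13, but w = 13 = 13 (second disjunct) — holds.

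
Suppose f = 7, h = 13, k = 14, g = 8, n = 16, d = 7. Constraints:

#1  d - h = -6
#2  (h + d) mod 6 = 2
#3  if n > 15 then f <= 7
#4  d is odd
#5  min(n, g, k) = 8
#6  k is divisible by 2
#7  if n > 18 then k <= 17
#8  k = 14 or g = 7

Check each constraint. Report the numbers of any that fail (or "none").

Yes — all constraints hold.

#1 d - h = 7 - 13 = -6  holds
#2 h + d = 20; 20 mod 6 = 2  holds
#3 n = 16 > 15, so we need f ≤ 7; f = 7 ≤ 7  holds
#4 d = 7 is odd  holds
#5 min(16, 8, 14) = 8  holds
#6 14 / 2 = 7, so 2 divides 14  holds
#7 n = 16, not > 18; antecedent false, conditional vacuously true  holds
#8 k = 14 = 14 (first disjunct)  holds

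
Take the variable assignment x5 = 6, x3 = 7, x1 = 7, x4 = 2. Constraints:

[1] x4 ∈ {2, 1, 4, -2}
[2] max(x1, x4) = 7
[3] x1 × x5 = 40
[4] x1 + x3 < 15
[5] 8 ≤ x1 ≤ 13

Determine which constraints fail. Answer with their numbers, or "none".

[1] x4 = 2 is in {2, 1, 4, -2} — holds.
[2] max(7, 2) = 7 — holds.
[3] x1 × x5 = 7 × 6 = 42, not 40 — does not hold.
[4] x1 + x3 = 7 + 7 = 14; 14 < 15 — holds.
[5] x1 = 7 is outside [8, 13] — does not hold.

No — constraints 3, 5 are not satisfied.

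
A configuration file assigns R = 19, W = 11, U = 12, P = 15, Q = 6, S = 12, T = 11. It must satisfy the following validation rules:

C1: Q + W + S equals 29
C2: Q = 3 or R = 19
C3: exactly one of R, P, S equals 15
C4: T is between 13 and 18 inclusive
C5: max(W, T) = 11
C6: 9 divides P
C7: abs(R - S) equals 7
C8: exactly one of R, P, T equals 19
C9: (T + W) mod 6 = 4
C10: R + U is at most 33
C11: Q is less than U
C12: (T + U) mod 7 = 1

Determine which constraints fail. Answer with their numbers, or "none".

Violated: 4, 6, 12.

C1: Q + W + S = 6 + 11 + 12 = 29 — holds.
C2: Q = 6 ≠ 3, but R = 19 = 19 (second disjunct) — holds.
C3: R=19, P=15, S=12; 1 of them equals 15 — holds.
C4: T = 11 is outside [13, 18] — fails.
C5: max(11, 11) = 11 — holds.
C6: 15 = 9*1 + 6, so 9 does not divide 15 — fails.
C7: abs(19 - 12) = 7 — holds.
C8: R=19, P=15, T=11; 1 of them equals 19 — holds.
C9: T + W = 22; 22 mod 6 = 4 — holds.
C10: R + U = 19 + 12 = 31; 31 ≤ 33 — holds.
C11: Q = 6, U = 12; 6 < 12 — holds.
C12: T + U = 23; 23 mod 7 = 2, not 1 — fails.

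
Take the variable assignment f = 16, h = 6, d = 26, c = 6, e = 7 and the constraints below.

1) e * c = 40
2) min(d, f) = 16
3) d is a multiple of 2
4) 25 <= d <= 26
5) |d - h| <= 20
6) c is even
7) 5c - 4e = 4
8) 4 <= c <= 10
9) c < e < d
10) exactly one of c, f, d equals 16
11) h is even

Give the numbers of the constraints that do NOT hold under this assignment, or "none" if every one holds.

Constraints 1 and 7 are violated.

1) e * c = 7 * 6 = 42, not 40  FAIL
2) min(26, 16) = 16  OK
3) 26 / 2 = 13, so 2 divides 26  OK
4) d = 26 lies in [25, 26]  OK
5) |26 - 6| = 20; 20 ≤ 20  OK
6) c = 6 is even  OK
7) 5c - 4e = 5(6) - 4(7) = 2, not 4  FAIL
8) c = 6 lies in [4, 10]  OK
9) values 6 < 7 < 26  OK
10) c=6, f=16, d=26; 1 of them equals 16  OK
11) h = 6 is even  OK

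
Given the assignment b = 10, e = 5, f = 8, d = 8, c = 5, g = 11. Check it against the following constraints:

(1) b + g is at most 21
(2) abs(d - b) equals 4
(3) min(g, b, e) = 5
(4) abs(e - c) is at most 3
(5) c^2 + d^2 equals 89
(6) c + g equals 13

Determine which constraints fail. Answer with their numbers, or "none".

(1) b + g = 10 + 11 = 21; 21 ≤ 21  true
(2) abs(8 - 10) = 2, not 4  false
(3) min(11, 10, 5) = 5  true
(4) abs(5 - 5) = 0; 0 ≤ 3  true
(5) c^2 + d^2 = 5^2 + 8^2 = 25 + 64 = 89  true
(6) c + g = 5 + 11 = 16, not 13  false

Constraints 2 and 6 are violated.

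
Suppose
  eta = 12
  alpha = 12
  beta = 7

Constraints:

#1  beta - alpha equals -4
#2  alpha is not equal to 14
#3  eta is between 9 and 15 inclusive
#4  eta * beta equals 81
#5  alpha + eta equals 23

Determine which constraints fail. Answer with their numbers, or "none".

#1 beta - alpha = 7 - 12 = -5, not -4 — violated.
#2 alpha = 12, and 12 ≠ 14 — OK.
#3 eta = 12 lies in [9, 15] — OK.
#4 eta * beta = 12 * 7 = 84, not 81 — violated.
#5 alpha + eta = 12 + 12 = 24, not 23 — violated.

Constraints 1, 4, and 5 are violated.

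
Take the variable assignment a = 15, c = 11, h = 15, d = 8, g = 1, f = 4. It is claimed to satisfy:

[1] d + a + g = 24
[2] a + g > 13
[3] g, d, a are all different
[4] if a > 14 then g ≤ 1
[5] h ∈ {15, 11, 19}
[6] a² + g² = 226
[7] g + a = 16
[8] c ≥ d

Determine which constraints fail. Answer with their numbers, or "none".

None — every constraint holds.

[1] d + a + g = 8 + 15 + 1 = 24 — OK.
[2] a + g = 15 + 1 = 16; 16 > 13 — OK.
[3] values 1, 8, 15 are pairwise distinct — OK.
[4] a = 15 > 14, so we need g ≤ 1; g = 1 ≤ 1 — OK.
[5] h = 15 is in {15, 11, 19} — OK.
[6] a² + g² = 15² + 1² = 225 + 1 = 226 — OK.
[7] g + a = 1 + 15 = 16 — OK.
[8] c = 11, d = 8; 11 ≥ 8 — OK.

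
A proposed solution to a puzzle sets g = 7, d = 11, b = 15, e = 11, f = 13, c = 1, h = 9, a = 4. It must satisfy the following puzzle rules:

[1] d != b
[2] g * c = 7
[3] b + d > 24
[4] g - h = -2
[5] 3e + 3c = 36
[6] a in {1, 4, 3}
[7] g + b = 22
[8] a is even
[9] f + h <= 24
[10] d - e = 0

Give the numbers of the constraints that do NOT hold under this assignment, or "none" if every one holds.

None — every constraint holds.

[1] d = 11, b = 15; distinct  ✓
[2] g * c = 7 * 1 = 7  ✓
[3] b + d = 15 + 11 = 26; 26 > 24  ✓
[4] g - h = 7 - 9 = -2  ✓
[5] 3e + 3c = 3(11) + 3(1) = 36  ✓
[6] a = 4 is in {1, 4, 3}  ✓
[7] g + b = 7 + 15 = 22  ✓
[8] a = 4 is even  ✓
[9] f + h = 13 + 9 = 22; 22 ≤ 24  ✓
[10] d - e = 11 - 11 = 0  ✓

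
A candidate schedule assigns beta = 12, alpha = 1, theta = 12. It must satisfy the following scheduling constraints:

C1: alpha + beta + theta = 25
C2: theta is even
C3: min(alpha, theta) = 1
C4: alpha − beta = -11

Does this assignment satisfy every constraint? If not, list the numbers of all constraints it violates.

C1: alpha + beta + theta = 1 + 12 + 12 = 25  yes
C2: theta = 12 is even  yes
C3: min(1, 12) = 1  yes
C4: alpha − beta = 1 − 12 = -11  yes

All constraints are satisfied.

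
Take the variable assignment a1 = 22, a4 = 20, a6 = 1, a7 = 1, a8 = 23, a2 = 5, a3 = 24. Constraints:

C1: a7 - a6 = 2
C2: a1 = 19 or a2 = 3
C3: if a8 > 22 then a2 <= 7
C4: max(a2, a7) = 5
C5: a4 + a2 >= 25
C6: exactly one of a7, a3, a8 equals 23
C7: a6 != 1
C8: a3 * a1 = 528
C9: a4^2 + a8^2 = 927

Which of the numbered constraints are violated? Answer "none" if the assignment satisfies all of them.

No — constraints 1, 2, 7, and 9 are not satisfied.

C1: a7 - a6 = 1 - 1 = 0, not 2  fails
C2: a1 = 22 ≠ 19 and a2 = 5 ≠ 3; both disjuncts false  fails
C3: a8 = 23 > 22, so we need a2 ≤ 7; a2 = 5 ≤ 7  holds
C4: max(5, 1) = 5  holds
C5: a4 + a2 = 20 + 5 = 25; 25 ≥ 25  holds
C6: a7=1, a3=24, a8=23; 1 of them equals 23  holds
C7: a6 = 1, but 1 is required to differ  fails
C8: a3 * a1 = 24 * 22 = 528  holds
C9: a4^2 + a8^2 = 20^2 + 23^2 = 400 + 529 = 929, not 927  fails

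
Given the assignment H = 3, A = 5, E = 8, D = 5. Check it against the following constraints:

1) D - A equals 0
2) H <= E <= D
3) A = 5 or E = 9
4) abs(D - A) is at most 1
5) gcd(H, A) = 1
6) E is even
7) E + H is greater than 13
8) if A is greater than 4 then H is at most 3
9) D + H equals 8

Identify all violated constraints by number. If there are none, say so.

The assignment fails constraints 2, 7.

1) D - A = 5 - 5 = 0  ✔
2) values 3, 8, 5; E = 8 is not <= D = 5  ✘
3) A = 5 = 5 (first disjunct)  ✔
4) abs(5 - 5) = 0; 0 ≤ 1  ✔
5) gcd(3, 5) = 1  ✔
6) E = 8 is even  ✔
7) E + H = 8 + 3 = 11; 11 ≤ 13, bound 13 not met  ✘
8) A = 5 > 4, so we need H ≤ 3; H = 3 ≤ 3  ✔
9) D + H = 5 + 3 = 8  ✔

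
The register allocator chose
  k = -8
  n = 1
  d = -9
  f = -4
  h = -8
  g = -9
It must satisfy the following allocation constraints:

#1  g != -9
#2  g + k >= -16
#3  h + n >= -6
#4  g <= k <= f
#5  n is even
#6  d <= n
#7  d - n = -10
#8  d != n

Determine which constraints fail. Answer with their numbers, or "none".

#1 g = -9, but -9 is required to differ — violated.
#2 g + k = -9 + (-8) = -17; -17 < -16, bound -16 not met — violated.
#3 h + n = -8 + 1 = -7; -7 < -6, bound -6 not met — violated.
#4 values -9 <= -8 <= -4 — satisfied.
#5 n = 1 is odd — violated.
#6 d = -9, n = 1; -9 ≤ 1 — satisfied.
#7 d - n = -9 - 1 = -10 — satisfied.
#8 d = -9, n = 1; distinct — satisfied.

Constraints 1, 2, 3, and 5 do not hold.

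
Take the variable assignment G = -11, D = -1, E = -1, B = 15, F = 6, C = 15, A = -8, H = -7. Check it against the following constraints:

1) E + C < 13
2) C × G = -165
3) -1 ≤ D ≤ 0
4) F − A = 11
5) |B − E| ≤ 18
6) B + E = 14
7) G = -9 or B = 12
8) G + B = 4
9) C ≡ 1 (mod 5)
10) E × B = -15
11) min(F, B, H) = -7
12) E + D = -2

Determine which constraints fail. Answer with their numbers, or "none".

1) E + C = -1 + 15 = 14; 14 ≥ 13, bound 13 not met — violated.
2) C × G = 15 × (-11) = -165 — satisfied.
3) D = -1 lies in [-1, 0] — satisfied.
4) F − A = 6 − (-8) = 14, not 11 — violated.
5) |15 − (-1)| = 16; 16 ≤ 18 — satisfied.
6) B + E = 15 + (-1) = 14 — satisfied.
7) G = -11 ≠ -9 and B = 15 ≠ 12; both disjuncts false — violated.
8) G + B = -11 + 15 = 4 — satisfied.
9) 15 mod 5 = 0, not 1 — violated.
10) E × B = -1 × 15 = -15 — satisfied.
11) min(6, 15, -7) = -7 — satisfied.
12) E + D = -1 + (-1) = -2 — satisfied.

Violated: 1, 4, 7, and 9.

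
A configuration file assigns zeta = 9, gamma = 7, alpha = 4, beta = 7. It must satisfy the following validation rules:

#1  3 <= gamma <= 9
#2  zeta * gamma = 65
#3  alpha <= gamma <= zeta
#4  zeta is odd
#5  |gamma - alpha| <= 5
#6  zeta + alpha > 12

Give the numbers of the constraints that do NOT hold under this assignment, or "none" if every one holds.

#1 gamma = 7 lies in [3, 9] — satisfied.
#2 zeta * gamma = 9 * 7 = 63, not 65 — violated.
#3 values 4 <= 7 <= 9 — satisfied.
#4 zeta = 9 is odd — satisfied.
#5 |7 - 4| = 3; 3 ≤ 5 — satisfied.
#6 zeta + alpha = 9 + 4 = 13; 13 > 12 — satisfied.

Violated: 2.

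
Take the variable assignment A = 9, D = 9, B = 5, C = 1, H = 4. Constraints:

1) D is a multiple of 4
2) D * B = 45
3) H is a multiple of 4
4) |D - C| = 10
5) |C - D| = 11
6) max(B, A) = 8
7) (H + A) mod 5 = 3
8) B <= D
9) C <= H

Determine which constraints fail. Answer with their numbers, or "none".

No — constraints 1, 4, 5, and 6 are not satisfied.

1) 9 = 4*2 + 1, so 4 does not divide 9  FAIL
2) D * B = 9 * 5 = 45  OK
3) 4 / 4 = 1, so 4 divides 4  OK
4) |9 - 1| = 8, not 10  FAIL
5) |1 - 9| = 8, not 11  FAIL
6) max(5, 9) = 9, not 8  FAIL
7) H + A = 13; 13 mod 5 = 3  OK
8) B = 5, D = 9; 5 ≤ 9  OK
9) C = 1, H = 4; 1 ≤ 4  OK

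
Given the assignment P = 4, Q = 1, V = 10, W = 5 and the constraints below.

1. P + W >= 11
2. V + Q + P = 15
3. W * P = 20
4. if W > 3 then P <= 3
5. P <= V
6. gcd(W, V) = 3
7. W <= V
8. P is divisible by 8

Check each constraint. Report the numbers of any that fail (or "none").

1. P + W = 4 + 5 = 9; 9 < 11, bound 11 not met — violated.
2. V + Q + P = 10 + 1 + 4 = 15 — OK.
3. W * P = 5 * 4 = 20 — OK.
4. W = 5 > 3, so we need P ≤ 3; but P = 4 > 3 — violated.
5. P = 4, V = 10; 4 ≤ 10 — OK.
6. gcd(5, 10) = 5, not 3 — violated.
7. W = 5, V = 10; 5 ≤ 10 — OK.
8. 4 = 8*0 + 4, so 8 does not divide 4 — violated.

Constraints 1, 4, 6, 8 are violated.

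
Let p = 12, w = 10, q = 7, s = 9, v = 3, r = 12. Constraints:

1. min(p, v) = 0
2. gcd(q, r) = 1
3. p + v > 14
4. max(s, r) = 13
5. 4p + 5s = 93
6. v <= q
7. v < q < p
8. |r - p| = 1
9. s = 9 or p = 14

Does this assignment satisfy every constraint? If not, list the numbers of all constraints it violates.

1. min(12, 3) = 3, not 0  ✘
2. gcd(7, 12) = 1  ✔
3. p + v = 12 + 3 = 15; 15 > 14  ✔
4. max(9, 12) = 12, not 13  ✘
5. 4p + 5s = 4(12) + 5(9) = 93  ✔
6. v = 3, q = 7; 3 ≤ 7  ✔
7. values 3 < 7 < 12  ✔
8. |12 - 12| = 0, not 1  ✘
9. s = 9 = 9 (first disjunct)  ✔

The assignment fails constraints 1, 4, and 8.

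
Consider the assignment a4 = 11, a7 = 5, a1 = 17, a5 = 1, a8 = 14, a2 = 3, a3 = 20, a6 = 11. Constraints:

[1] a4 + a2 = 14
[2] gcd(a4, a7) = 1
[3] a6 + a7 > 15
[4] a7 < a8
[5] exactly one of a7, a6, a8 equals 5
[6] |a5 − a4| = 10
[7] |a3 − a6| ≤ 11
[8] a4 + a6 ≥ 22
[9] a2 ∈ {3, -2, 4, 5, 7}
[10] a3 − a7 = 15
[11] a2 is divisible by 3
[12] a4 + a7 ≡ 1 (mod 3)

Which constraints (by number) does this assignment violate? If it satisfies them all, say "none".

None — every constraint holds.

[1] a4 + a2 = 11 + 3 = 14  true
[2] gcd(11, 5) = 1  true
[3] a6 + a7 = 11 + 5 = 16; 16 > 15  true
[4] a7 = 5, a8 = 14; 5 < 14  true
[5] a7=5, a6=11, a8=14; 1 of them equals 5  true
[6] |1 − 11| = 10  true
[7] |20 − 11| = 9; 9 ≤ 11  true
[8] a4 + a6 = 11 + 11 = 22; 22 ≥ 22  true
[9] a2 = 3 is in {3, -2, 4, 5, 7}  true
[10] a3 − a7 = 20 − 5 = 15  true
[11] 3 / 3 = 1, so 3 divides 3  true
[12] a4 + a7 = 16; 16 mod 3 = 1  true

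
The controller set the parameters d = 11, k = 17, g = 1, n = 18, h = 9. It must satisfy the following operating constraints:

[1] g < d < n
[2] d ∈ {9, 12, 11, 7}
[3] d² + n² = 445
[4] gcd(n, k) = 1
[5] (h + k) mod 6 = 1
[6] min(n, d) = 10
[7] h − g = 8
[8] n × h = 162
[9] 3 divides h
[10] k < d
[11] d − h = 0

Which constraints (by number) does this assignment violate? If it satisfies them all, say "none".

[1] values 1 < 11 < 18  yes
[2] d = 11 is in {9, 12, 11, 7}  yes
[3] d² + n² = 11² + 18² = 121 + 324 = 445  yes
[4] gcd(18, 17) = 1  yes
[5] h + k = 26; 26 mod 6 = 2, not 1  no
[6] min(18, 11) = 11, not 10  no
[7] h − g = 9 − 1 = 8  yes
[8] n × h = 18 × 9 = 162  yes
[9] 9 / 3 = 3, so 3 divides 9  yes
[10] k = 17, d = 11; 17 ≥ 11 (want <)  no
[11] d − h = 11 − 9 = 2, not 0  no

Violated: 5, 6, 10, and 11.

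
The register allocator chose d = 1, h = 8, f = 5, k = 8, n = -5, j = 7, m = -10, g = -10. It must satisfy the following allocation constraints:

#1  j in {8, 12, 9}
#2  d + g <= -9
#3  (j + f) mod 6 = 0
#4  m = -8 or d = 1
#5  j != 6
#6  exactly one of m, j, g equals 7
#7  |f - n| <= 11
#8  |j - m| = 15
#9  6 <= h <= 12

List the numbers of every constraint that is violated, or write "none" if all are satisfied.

The assignment fails constraints 1 and 8.

#1 j = 7 is not in {8, 12, 9}  FAIL
#2 d + g = 1 + (-10) = -9; -9 ≤ -9  OK
#3 j + f = 12; 12 mod 6 = 0  OK
#4 m = -10 ≠ -8, but d = 1 = 1 (second disjunct)  OK
#5 j = 7, and 7 ≠ 6  OK
#6 m=-10, j=7, g=-10; 1 of them equals 7  OK
#7 |5 - (-5)| = 10; 10 ≤ 11  OK
#8 |7 - (-10)| = 17, not 15  FAIL
#9 h = 8 lies in [6, 12]  OK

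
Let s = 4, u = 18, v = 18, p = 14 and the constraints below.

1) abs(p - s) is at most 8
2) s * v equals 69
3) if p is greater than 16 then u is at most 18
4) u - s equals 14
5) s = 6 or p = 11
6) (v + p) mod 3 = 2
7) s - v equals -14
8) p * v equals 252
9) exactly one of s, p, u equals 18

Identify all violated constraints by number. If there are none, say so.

1) abs(14 - 4) = 10; 10 > 8, exceeds bound 8  ✗
2) s * v = 4 * 18 = 72, not 69  ✗
3) p = 14, not > 16; antecedent false, conditional vacuously true  ✓
4) u - s = 18 - 4 = 14  ✓
5) s = 4 ≠ 6 and p = 14 ≠ 11; both disjuncts false  ✗
6) v + p = 32; 32 mod 3 = 2  ✓
7) s - v = 4 - 18 = -14  ✓
8) p * v = 14 * 18 = 252  ✓
9) s=4, p=14, u=18; 1 of them equals 18  ✓

Constraints 1, 2, and 5 are violated.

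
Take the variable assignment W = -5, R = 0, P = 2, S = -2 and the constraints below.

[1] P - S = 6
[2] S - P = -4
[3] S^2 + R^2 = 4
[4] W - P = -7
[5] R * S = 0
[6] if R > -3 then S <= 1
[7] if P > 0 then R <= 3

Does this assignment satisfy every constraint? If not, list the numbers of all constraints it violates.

Violated: 1.

[1] P - S = 2 - (-2) = 4, not 6  no
[2] S - P = -2 - 2 = -4  yes
[3] S^2 + R^2 = (-2)^2 + 0^2 = 4 + 0 = 4  yes
[4] W - P = -5 - 2 = -7  yes
[5] R * S = 0 * (-2) = 0  yes
[6] R = 0 > -3, so we need S ≤ 1; S = -2 ≤ 1  yes
[7] P = 2 > 0, so we need R ≤ 3; R = 0 ≤ 3  yes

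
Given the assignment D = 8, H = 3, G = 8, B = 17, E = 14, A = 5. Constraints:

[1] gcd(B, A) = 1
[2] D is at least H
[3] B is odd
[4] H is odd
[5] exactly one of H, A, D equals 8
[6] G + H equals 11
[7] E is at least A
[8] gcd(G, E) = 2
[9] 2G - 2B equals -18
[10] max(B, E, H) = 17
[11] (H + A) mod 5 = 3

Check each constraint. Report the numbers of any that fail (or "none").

No violations.

[1] gcd(17, 5) = 1 — holds.
[2] D = 8, H = 3; 8 ≥ 3 — holds.
[3] B = 17 is odd — holds.
[4] H = 3 is odd — holds.
[5] H=3, A=5, D=8; 1 of them equals 8 — holds.
[6] G + H = 8 + 3 = 11 — holds.
[7] E = 14, A = 5; 14 ≥ 5 — holds.
[8] gcd(8, 14) = 2 — holds.
[9] 2G - 2B = 2(8) - 2(17) = -18 — holds.
[10] max(17, 14, 3) = 17 — holds.
[11] H + A = 8; 8 mod 5 = 3 — holds.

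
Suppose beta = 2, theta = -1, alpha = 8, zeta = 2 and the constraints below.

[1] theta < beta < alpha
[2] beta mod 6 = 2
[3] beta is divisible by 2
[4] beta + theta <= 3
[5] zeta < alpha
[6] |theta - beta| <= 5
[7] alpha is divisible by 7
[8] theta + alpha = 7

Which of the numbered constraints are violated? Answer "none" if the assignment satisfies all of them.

The assignment fails constraint 7.

[1] values -1 < 2 < 8 — satisfied.
[2] 2 mod 6 = 2 — satisfied.
[3] 2 / 2 = 1, so 2 divides 2 — satisfied.
[4] beta + theta = 2 + (-1) = 1; 1 ≤ 3 — satisfied.
[5] zeta = 2, alpha = 8; 2 < 8 — satisfied.
[6] |-1 - 2| = 3; 3 ≤ 5 — satisfied.
[7] 8 = 7*1 + 1, so 7 does not divide 8 — violated.
[8] theta + alpha = -1 + 8 = 7 — satisfied.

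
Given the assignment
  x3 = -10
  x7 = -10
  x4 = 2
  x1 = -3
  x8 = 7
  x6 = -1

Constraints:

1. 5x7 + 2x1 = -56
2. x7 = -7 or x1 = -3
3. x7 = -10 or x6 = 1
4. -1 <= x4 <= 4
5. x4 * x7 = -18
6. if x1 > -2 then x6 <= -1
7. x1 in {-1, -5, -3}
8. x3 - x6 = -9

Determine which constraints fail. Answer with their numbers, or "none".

The assignment fails constraint 5.

1. 5x7 + 2x1 = 5(-10) + 2(-3) = -56 — holds.
2. x7 = -10 ≠ -7, but x1 = -3 = -3 (second disjunct) — holds.
3. x7 = -10 = -10 (first disjunct) — holds.
4. x4 = 2 lies in [-1, 4] — holds.
5. x4 * x7 = 2 * (-10) = -20, not -18 — does not hold.
6. x1 = -3, not > -2; antecedent false, conditional vacuously true — holds.
7. x1 = -3 is in {-1, -5, -3} — holds.
8. x3 - x6 = -10 - (-1) = -9 — holds.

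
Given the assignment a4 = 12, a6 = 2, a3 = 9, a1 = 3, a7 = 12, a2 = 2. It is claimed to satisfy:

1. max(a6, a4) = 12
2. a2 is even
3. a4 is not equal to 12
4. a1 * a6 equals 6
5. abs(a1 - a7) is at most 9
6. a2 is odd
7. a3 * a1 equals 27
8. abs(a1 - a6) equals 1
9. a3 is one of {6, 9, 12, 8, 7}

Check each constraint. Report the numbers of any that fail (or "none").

1. max(2, 12) = 12  true
2. a2 = 2 is even  true
3. a4 = 12, but 12 is required to differ  false
4. a1 * a6 = 3 * 2 = 6  true
5. abs(3 - 12) = 9; 9 ≤ 9  true
6. a2 = 2 is even  false
7. a3 * a1 = 9 * 3 = 27  true
8. abs(3 - 2) = 1  true
9. a3 = 9 is in {6, 9, 12, 8, 7}  true

Constraints 3, 6 do not hold.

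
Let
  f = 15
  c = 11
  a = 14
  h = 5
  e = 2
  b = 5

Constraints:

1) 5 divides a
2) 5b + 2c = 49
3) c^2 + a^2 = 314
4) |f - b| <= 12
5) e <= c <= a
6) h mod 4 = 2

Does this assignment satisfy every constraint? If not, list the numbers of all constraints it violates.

1) 14 = 5*2 + 4, so 5 does not divide 14 — fails.
2) 5b + 2c = 5(5) + 2(11) = 47, not 49 — fails.
3) c^2 + a^2 = 11^2 + 14^2 = 121 + 196 = 317, not 314 — fails.
4) |15 - 5| = 10; 10 ≤ 12 — holds.
5) values 2 <= 11 <= 14 — holds.
6) 5 mod 4 = 1, not 2 — fails.

No — constraints 1, 2, 3, 6 are not satisfied.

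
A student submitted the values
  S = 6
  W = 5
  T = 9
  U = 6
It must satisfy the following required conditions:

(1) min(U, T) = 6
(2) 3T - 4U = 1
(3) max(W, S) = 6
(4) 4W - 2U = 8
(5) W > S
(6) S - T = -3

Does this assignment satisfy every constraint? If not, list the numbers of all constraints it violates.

(1) min(6, 9) = 6 — holds.
(2) 3T - 4U = 3(9) - 4(6) = 3, not 1 — does not hold.
(3) max(5, 6) = 6 — holds.
(4) 4W - 2U = 4(5) - 2(6) = 8 — holds.
(5) W = 5, S = 6; 5 ≤ 6 (want >) — does not hold.
(6) S - T = 6 - 9 = -3 — holds.

Constraints 2 and 5 are violated.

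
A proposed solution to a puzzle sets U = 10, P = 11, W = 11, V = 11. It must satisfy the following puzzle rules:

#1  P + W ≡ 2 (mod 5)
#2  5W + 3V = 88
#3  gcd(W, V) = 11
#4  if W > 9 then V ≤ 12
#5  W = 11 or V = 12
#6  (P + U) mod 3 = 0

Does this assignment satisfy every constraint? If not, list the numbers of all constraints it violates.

Yes — all constraints hold.

#1 P + W = 22; 22 mod 5 = 2  OK
#2 5W + 3V = 5(11) + 3(11) = 88  OK
#3 gcd(11, 11) = 11  OK
#4 W = 11 > 9, so we need V ≤ 12; V = 11 ≤ 12  OK
#5 W = 11 = 11 (first disjunct)  OK
#6 P + U = 21; 21 mod 3 = 0  OK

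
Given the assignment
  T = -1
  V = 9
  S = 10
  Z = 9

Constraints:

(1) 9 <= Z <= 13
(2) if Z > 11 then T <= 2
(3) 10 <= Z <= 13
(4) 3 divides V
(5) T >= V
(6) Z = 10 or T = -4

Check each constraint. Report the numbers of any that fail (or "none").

(1) Z = 9 lies in [9, 13] — satisfied.
(2) Z = 9, not > 11; antecedent false, conditional vacuously true — satisfied.
(3) Z = 9 is outside [10, 13] — violated.
(4) 9 / 3 = 3, so 3 divides 9 — satisfied.
(5) T = -1, V = 9; -1 < 9 (want ≥) — violated.
(6) Z = 9 ≠ 10 and T = -1 ≠ -4; both disjuncts false — violated.

Violated: 3, 5, 6.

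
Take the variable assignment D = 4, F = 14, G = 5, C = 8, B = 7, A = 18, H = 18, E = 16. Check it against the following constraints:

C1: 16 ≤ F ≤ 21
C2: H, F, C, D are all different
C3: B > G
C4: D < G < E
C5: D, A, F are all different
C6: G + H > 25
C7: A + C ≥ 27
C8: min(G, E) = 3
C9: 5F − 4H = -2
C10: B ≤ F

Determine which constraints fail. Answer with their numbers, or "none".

C1: F = 14 is outside [16, 21] — fails.
C2: values 18, 14, 8, 4 are pairwise distinct — holds.
C3: B = 7, G = 5; 7 > 5 — holds.
C4: values 4 < 5 < 16 — holds.
C5: values 4, 18, 14 are pairwise distinct — holds.
C6: G + H = 5 + 18 = 23; 23 ≤ 25, bound 25 not met — fails.
C7: A + C = 18 + 8 = 26; 26 < 27, bound 27 not met — fails.
C8: min(5, 16) = 5, not 3 — fails.
C9: 5F − 4H = 5(14) − 4(18) = -2 — holds.
C10: B = 7, F = 14; 7 ≤ 14 — holds.

The assignment fails constraints 1, 6, 7, 8.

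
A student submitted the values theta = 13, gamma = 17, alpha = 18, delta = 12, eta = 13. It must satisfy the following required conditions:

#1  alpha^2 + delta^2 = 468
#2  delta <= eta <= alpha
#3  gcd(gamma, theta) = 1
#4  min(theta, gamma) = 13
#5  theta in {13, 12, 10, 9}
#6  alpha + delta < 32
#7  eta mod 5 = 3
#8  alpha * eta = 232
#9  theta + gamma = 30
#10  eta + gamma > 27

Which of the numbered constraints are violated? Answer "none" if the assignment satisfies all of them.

#1 alpha^2 + delta^2 = 18^2 + 12^2 = 324 + 144 = 468 — holds.
#2 values 12 <= 13 <= 18 — holds.
#3 gcd(17, 13) = 1 — holds.
#4 min(13, 17) = 13 — holds.
#5 theta = 13 is in {13, 12, 10, 9} — holds.
#6 alpha + delta = 18 + 12 = 30; 30 < 32 — holds.
#7 13 mod 5 = 3 — holds.
#8 alpha * eta = 18 * 13 = 234, not 232 — fails.
#9 theta + gamma = 13 + 17 = 30 — holds.
#10 eta + gamma = 13 + 17 = 30; 30 > 27 — holds.

Constraint 8 is violated.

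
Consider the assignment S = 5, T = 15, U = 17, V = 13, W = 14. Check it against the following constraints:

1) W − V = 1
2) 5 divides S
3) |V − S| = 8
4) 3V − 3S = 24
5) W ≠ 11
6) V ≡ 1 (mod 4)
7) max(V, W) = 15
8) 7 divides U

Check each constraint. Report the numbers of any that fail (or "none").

1) W − V = 14 − 13 = 1  OK
2) 5 / 5 = 1, so 5 divides 5  OK
3) |13 − 5| = 8  OK
4) 3V − 3S = 3(13) − 3(5) = 24  OK
5) W = 14, and 14 ≠ 11  OK
6) 13 mod 4 = 1  OK
7) max(13, 14) = 14, not 15  FAIL
8) 17 = 7×2 + 3, so 7 does not divide 17  FAIL

Constraints 7 and 8 do not hold.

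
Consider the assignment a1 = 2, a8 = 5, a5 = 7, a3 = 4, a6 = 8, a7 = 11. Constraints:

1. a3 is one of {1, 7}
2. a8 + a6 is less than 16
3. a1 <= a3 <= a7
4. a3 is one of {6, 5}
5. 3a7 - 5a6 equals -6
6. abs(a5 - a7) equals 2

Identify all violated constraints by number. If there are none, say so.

1. a3 = 4 is not in {1, 7}  no
2. a8 + a6 = 5 + 8 = 13; 13 < 16  yes
3. values 2 <= 4 <= 11  yes
4. a3 = 4 is not in {6, 5}  no
5. 3a7 - 5a6 = 3(11) - 5(8) = -7, not -6  no
6. abs(7 - 11) = 4, not 2  no

Constraints 1, 4, 5, 6 do not hold.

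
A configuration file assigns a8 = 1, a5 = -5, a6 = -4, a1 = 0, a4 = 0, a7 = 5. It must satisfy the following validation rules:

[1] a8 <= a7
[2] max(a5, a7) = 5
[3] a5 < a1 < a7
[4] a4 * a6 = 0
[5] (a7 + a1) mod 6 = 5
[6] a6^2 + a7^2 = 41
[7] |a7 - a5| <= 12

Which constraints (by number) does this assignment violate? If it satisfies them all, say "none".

The assignment satisfies every constraint.

[1] a8 = 1, a7 = 5; 1 ≤ 5 — satisfied.
[2] max(-5, 5) = 5 — satisfied.
[3] values -5 < 0 < 5 — satisfied.
[4] a4 * a6 = 0 * (-4) = 0 — satisfied.
[5] a7 + a1 = 5; 5 mod 6 = 5 — satisfied.
[6] a6^2 + a7^2 = (-4)^2 + 5^2 = 16 + 25 = 41 — satisfied.
[7] |5 - (-5)| = 10; 10 ≤ 12 — satisfied.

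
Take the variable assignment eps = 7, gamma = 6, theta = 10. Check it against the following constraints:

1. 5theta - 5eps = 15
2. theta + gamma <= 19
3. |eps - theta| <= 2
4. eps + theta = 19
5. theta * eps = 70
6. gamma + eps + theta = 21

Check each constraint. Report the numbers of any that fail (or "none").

1. 5theta - 5eps = 5(10) - 5(7) = 15  ✔
2. theta + gamma = 10 + 6 = 16; 16 ≤ 19  ✔
3. |7 - 10| = 3; 3 > 2, exceeds bound 2  ✘
4. eps + theta = 7 + 10 = 17, not 19  ✘
5. theta * eps = 10 * 7 = 70  ✔
6. gamma + eps + theta = 6 + 7 + 10 = 23, not 21  ✘

Constraints 3, 4, and 6 do not hold.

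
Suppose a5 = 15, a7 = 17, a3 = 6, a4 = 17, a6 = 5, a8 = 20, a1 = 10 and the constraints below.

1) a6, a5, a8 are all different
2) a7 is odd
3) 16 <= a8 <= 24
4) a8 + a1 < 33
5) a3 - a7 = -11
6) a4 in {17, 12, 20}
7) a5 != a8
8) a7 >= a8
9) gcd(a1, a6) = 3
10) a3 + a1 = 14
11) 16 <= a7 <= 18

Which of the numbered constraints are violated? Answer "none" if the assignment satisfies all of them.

No — constraints 8, 9, 10 are not satisfied.

1) values 5, 15, 20 are pairwise distinct  ✓
2) a7 = 17 is odd  ✓
3) a8 = 20 lies in [16, 24]  ✓
4) a8 + a1 = 20 + 10 = 30; 30 < 33  ✓
5) a3 - a7 = 6 - 17 = -11  ✓
6) a4 = 17 is in {17, 12, 20}  ✓
7) a5 = 15, a8 = 20; distinct  ✓
8) a7 = 17, a8 = 20; 17 < 20 (want ≥)  ✗
9) gcd(10, 5) = 5, not 3  ✗
10) a3 + a1 = 6 + 10 = 16, not 14  ✗
11) a7 = 17 lies in [16, 18]  ✓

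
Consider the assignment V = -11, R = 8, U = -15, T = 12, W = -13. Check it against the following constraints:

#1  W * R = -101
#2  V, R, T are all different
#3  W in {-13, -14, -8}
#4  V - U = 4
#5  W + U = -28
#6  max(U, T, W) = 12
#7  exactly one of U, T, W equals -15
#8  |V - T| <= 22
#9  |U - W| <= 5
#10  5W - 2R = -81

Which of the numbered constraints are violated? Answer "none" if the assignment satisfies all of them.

Constraints 1 and 8 are violated.

#1 W * R = -13 * 8 = -104, not -101  ✘
#2 values -11, 8, 12 are pairwise distinct  ✔
#3 W = -13 is in {-13, -14, -8}  ✔
#4 V - U = -11 - (-15) = 4  ✔
#5 W + U = -13 + (-15) = -28  ✔
#6 max(-15, 12, -13) = 12  ✔
#7 U=-15, T=12, W=-13; 1 of them equals -15  ✔
#8 |-11 - 12| = 23; 23 > 22, exceeds bound 22  ✘
#9 |-15 - (-13)| = 2; 2 ≤ 5  ✔
#10 5W - 2R = 5(-13) - 2(8) = -81  ✔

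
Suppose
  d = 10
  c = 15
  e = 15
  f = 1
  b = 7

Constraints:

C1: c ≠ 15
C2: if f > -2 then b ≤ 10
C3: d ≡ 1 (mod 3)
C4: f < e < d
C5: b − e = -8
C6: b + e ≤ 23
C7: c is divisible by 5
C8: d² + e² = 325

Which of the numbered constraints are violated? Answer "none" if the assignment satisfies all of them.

C1: c = 15, but 15 is required to differ — violated.
C2: f = 1 > -2, so we need b ≤ 10; b = 7 ≤ 10 — satisfied.
C3: 10 mod 3 = 1 — satisfied.
C4: values 1, 15, 10; e = 15 is not < d = 10 — violated.
C5: b − e = 7 − 15 = -8 — satisfied.
C6: b + e = 7 + 15 = 22; 22 ≤ 23 — satisfied.
C7: 15 / 5 = 3, so 5 divides 15 — satisfied.
C8: d² + e² = 10² + 15² = 100 + 225 = 325 — satisfied.

Constraints 1 and 4 are violated.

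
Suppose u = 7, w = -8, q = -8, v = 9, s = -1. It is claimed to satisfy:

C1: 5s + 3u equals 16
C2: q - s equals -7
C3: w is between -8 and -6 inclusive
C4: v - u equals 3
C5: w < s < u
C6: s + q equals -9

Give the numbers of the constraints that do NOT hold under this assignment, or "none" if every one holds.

C1: 5s + 3u = 5(-1) + 3(7) = 16 — satisfied.
C2: q - s = -8 - (-1) = -7 — satisfied.
C3: w = -8 lies in [-8, -6] — satisfied.
C4: v - u = 9 - 7 = 2, not 3 — violated.
C5: values -8 < -1 < 7 — satisfied.
C6: s + q = -1 + (-8) = -9 — satisfied.

No — constraint 4 is not satisfied.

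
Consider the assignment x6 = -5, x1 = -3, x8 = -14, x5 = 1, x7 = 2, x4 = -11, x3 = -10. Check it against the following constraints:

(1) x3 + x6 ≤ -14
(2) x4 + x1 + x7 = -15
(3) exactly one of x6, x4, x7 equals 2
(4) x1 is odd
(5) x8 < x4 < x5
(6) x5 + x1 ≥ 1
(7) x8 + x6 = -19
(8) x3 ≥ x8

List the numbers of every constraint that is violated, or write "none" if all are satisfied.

(1) x3 + x6 = -10 + (-5) = -15; -15 ≤ -14  ✔
(2) x4 + x1 + x7 = -11 + (-3) + 2 = -12, not -15  ✘
(3) x6=-5, x4=-11, x7=2; 1 of them equals 2  ✔
(4) x1 = -3 is odd  ✔
(5) values -14 < -11 < 1  ✔
(6) x5 + x1 = 1 + (-3) = -2; -2 < 1, bound 1 not met  ✘
(7) x8 + x6 = -14 + (-5) = -19  ✔
(8) x3 = -10, x8 = -14; -10 ≥ -14  ✔

The assignment fails constraints 2 and 6.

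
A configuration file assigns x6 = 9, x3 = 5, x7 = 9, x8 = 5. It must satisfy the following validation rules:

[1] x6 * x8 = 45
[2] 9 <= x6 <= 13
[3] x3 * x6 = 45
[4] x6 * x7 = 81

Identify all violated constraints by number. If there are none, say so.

No violations.

[1] x6 * x8 = 9 * 5 = 45 — satisfied.
[2] x6 = 9 lies in [9, 13] — satisfied.
[3] x3 * x6 = 5 * 9 = 45 — satisfied.
[4] x6 * x7 = 9 * 9 = 81 — satisfied.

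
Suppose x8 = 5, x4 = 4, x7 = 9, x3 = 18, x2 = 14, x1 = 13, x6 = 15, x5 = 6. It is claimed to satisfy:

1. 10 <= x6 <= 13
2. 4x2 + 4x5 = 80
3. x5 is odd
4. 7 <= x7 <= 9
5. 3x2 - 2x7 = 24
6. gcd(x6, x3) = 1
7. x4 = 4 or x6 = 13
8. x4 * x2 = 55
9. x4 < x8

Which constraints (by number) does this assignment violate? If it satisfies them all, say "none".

No — constraints 1, 3, 6, and 8 are not satisfied.

1. x6 = 15 is outside [10, 13] — violated.
2. 4x2 + 4x5 = 4(14) + 4(6) = 80 — OK.
3. x5 = 6 is even — violated.
4. x7 = 9 lies in [7, 9] — OK.
5. 3x2 - 2x7 = 3(14) - 2(9) = 24 — OK.
6. gcd(15, 18) = 3, not 1 — violated.
7. x4 = 4 = 4 (first disjunct) — OK.
8. x4 * x2 = 4 * 14 = 56, not 55 — violated.
9. x4 = 4, x8 = 5; 4 < 5 — OK.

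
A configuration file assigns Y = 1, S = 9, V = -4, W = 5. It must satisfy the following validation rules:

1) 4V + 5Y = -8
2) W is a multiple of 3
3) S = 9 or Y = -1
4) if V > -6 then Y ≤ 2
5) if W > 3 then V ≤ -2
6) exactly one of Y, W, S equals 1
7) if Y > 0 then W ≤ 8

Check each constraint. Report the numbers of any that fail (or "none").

The assignment fails constraints 1, 2.

1) 4V + 5Y = 4(-4) + 5(1) = -11, not -8 — violated.
2) 5 = 3×1 + 2, so 3 does not divide 5 — violated.
3) S = 9 = 9 (first disjunct) — OK.
4) V = -4 > -6, so we need Y ≤ 2; Y = 1 ≤ 2 — OK.
5) W = 5 > 3, so we need V ≤ -2; V = -4 ≤ -2 — OK.
6) Y=1, W=5, S=9; 1 of them equals 1 — OK.
7) Y = 1 > 0, so we need W ≤ 8; W = 5 ≤ 8 — OK.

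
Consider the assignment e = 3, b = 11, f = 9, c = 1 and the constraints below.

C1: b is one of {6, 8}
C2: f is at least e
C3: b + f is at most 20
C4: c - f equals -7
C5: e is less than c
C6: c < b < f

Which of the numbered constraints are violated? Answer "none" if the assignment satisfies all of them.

The assignment fails constraints 1, 4, 5, 6.

C1: b = 11 is not in {6, 8}  false
C2: f = 9, e = 3; 9 ≥ 3  true
C3: b + f = 11 + 9 = 20; 20 ≤ 20  true
C4: c - f = 1 - 9 = -8, not -7  false
C5: e = 3, c = 1; 3 ≥ 1 (want <)  false
C6: values 1, 11, 9; b = 11 is not < f = 9  false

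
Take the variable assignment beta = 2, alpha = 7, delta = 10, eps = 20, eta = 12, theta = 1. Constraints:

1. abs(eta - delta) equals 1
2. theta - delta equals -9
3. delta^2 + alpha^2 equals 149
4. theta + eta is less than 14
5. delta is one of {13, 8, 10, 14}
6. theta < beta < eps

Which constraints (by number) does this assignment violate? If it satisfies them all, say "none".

No — constraint 1 is not satisfied.

1. abs(12 - 10) = 2, not 1 — violated.
2. theta - delta = 1 - 10 = -9 — OK.
3. delta^2 + alpha^2 = 10^2 + 7^2 = 100 + 49 = 149 — OK.
4. theta + eta = 1 + 12 = 13; 13 < 14 — OK.
5. delta = 10 is in {13, 8, 10, 14} — OK.
6. values 1 < 2 < 20 — OK.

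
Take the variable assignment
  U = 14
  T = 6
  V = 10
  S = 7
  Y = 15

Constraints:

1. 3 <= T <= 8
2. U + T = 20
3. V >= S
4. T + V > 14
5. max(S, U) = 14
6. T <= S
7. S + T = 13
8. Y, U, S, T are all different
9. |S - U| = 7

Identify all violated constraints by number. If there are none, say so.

1. T = 6 lies in [3, 8]  OK
2. U + T = 14 + 6 = 20  OK
3. V = 10, S = 7; 10 ≥ 7  OK
4. T + V = 6 + 10 = 16; 16 > 14  OK
5. max(7, 14) = 14  OK
6. T = 6, S = 7; 6 ≤ 7  OK
7. S + T = 7 + 6 = 13  OK
8. values 15, 14, 7, 6 are pairwise distinct  OK
9. |7 - 14| = 7  OK

The assignment satisfies every constraint.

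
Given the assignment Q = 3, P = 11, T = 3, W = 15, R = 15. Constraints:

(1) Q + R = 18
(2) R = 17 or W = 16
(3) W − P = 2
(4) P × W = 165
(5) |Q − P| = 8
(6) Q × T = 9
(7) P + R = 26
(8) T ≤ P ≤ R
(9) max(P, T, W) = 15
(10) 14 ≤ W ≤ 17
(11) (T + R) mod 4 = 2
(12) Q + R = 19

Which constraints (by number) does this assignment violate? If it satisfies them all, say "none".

(1) Q + R = 3 + 15 = 18 — holds.
(2) R = 15 ≠ 17 and W = 15 ≠ 16; both disjuncts false — fails.
(3) W − P = 15 − 11 = 4, not 2 — fails.
(4) P × W = 11 × 15 = 165 — holds.
(5) |3 − 11| = 8 — holds.
(6) Q × T = 3 × 3 = 9 — holds.
(7) P + R = 11 + 15 = 26 — holds.
(8) values 3 ≤ 11 ≤ 15 — holds.
(9) max(11, 3, 15) = 15 — holds.
(10) W = 15 lies in [14, 17] — holds.
(11) T + R = 18; 18 mod 4 = 2 — holds.
(12) Q + R = 3 + 15 = 18, not 19 — fails.

No — constraints 2, 3, and 12 are not satisfied.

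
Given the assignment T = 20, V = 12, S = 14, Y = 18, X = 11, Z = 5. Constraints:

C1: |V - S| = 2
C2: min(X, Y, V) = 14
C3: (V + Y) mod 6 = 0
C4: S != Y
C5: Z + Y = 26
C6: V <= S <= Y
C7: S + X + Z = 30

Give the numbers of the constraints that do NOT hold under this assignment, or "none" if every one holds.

C1: |12 - 14| = 2  holds
C2: min(11, 18, 12) = 11, not 14  fails
C3: V + Y = 30; 30 mod 6 = 0  holds
C4: S = 14, Y = 18; distinct  holds
C5: Z + Y = 5 + 18 = 23, not 26  fails
C6: values 12 <= 14 <= 18  holds
C7: S + X + Z = 14 + 11 + 5 = 30  holds

No — constraints 2 and 5 are not satisfied.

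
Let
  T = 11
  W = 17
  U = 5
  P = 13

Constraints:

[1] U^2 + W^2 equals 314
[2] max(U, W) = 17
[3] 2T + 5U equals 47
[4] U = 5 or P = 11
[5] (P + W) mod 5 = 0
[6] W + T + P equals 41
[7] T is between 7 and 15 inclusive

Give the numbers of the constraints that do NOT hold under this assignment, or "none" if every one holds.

Yes — all constraints hold.

[1] U^2 + W^2 = 5^2 + 17^2 = 25 + 289 = 314  yes
[2] max(5, 17) = 17  yes
[3] 2T + 5U = 2(11) + 5(5) = 47  yes
[4] U = 5 = 5 (first disjunct)  yes
[5] P + W = 30; 30 mod 5 = 0  yes
[6] W + T + P = 17 + 11 + 13 = 41  yes
[7] T = 11 lies in [7, 15]  yes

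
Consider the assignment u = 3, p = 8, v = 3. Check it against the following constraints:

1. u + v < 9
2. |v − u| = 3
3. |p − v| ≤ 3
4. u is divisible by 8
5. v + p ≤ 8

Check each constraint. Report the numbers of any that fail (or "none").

1. u + v = 3 + 3 = 6; 6 < 9  yes
2. |3 − 3| = 0, not 3  no
3. |8 − 3| = 5; 5 > 3, exceeds bound 3  no
4. 3 = 8×0 + 3, so 8 does not divide 3  no
5. v + p = 3 + 8 = 11; 11 > 8, bound 8 not met  no

Violated: 2, 3, 4, 5.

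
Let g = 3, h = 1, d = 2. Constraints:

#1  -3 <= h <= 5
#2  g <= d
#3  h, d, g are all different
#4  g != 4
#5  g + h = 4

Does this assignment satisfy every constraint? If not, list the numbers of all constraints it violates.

No — constraint 2 is not satisfied.

#1 h = 1 lies in [-3, 5]  holds
#2 g = 3, d = 2; 3 > 2 (want ≤)  fails
#3 values 1, 2, 3 are pairwise distinct  holds
#4 g = 3, and 3 ≠ 4  holds
#5 g + h = 3 + 1 = 4  holds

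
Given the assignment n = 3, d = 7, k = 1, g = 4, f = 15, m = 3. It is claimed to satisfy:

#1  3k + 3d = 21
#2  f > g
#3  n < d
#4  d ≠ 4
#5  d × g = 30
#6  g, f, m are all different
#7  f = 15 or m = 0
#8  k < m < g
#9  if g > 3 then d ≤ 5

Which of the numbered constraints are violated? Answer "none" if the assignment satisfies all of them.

Violated: 1, 5, and 9.

#1 3k + 3d = 3(1) + 3(7) = 24, not 21 — fails.
#2 f = 15, g = 4; 15 > 4 — holds.
#3 n = 3, d = 7; 3 < 7 — holds.
#4 d = 7, and 7 ≠ 4 — holds.
#5 d × g = 7 × 4 = 28, not 30 — fails.
#6 values 4, 15, 3 are pairwise distinct — holds.
#7 f = 15 = 15 (first disjunct) — holds.
#8 values 1 < 3 < 4 — holds.
#9 g = 4 > 3, so we need d ≤ 5; but d = 7 > 5 — fails.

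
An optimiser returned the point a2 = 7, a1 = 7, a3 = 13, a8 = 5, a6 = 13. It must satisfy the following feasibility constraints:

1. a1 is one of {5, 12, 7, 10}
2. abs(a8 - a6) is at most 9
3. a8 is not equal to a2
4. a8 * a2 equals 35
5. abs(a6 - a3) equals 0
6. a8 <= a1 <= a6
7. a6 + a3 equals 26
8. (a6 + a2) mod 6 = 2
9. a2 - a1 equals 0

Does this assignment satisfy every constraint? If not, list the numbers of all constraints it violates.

1. a1 = 7 is in {5, 12, 7, 10} — holds.
2. abs(5 - 13) = 8; 8 ≤ 9 — holds.
3. a8 = 5, a2 = 7; distinct — holds.
4. a8 * a2 = 5 * 7 = 35 — holds.
5. abs(13 - 13) = 0 — holds.
6. values 5 <= 7 <= 13 — holds.
7. a6 + a3 = 13 + 13 = 26 — holds.
8. a6 + a2 = 20; 20 mod 6 = 2 — holds.
9. a2 - a1 = 7 - 7 = 0 — holds.

No violations.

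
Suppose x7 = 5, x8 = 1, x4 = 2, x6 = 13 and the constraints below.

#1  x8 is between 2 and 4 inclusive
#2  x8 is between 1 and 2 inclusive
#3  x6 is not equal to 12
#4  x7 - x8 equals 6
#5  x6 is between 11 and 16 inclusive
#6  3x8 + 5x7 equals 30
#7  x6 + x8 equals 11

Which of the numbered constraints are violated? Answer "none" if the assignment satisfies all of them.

#1 x8 = 1 is outside [2, 4] — violated.
#2 x8 = 1 lies in [1, 2] — satisfied.
#3 x6 = 13, and 13 ≠ 12 — satisfied.
#4 x7 - x8 = 5 - 1 = 4, not 6 — violated.
#5 x6 = 13 lies in [11, 16] — satisfied.
#6 3x8 + 5x7 = 3(1) + 5(5) = 28, not 30 — violated.
#7 x6 + x8 = 13 + 1 = 14, not 11 — violated.

The assignment fails constraints 1, 4, 6, and 7.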